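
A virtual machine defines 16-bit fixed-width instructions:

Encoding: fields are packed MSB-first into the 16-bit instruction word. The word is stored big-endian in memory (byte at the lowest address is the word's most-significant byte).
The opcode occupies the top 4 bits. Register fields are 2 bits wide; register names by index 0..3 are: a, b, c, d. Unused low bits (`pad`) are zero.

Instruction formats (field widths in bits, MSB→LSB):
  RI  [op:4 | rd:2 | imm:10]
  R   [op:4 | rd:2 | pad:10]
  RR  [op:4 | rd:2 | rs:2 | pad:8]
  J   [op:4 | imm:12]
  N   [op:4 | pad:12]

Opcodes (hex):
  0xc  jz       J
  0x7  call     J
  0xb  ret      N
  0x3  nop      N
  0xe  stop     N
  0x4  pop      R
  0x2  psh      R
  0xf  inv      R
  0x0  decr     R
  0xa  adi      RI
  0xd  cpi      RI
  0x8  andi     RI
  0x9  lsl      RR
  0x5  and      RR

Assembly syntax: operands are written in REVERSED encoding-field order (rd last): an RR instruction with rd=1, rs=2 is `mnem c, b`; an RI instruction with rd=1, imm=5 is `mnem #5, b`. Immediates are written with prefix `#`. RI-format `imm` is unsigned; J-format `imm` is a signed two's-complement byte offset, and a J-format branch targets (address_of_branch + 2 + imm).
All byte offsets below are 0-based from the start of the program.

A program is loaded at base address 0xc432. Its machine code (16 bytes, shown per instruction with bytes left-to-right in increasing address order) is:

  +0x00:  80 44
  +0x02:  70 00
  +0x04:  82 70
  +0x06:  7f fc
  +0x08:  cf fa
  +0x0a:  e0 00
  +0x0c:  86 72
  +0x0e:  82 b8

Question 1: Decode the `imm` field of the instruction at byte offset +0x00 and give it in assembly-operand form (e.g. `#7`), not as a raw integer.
+0x00: 80 44 ⇒ word 0x8044 (big)
  top 4b → 0x8 → andi [RI]
  [11:10] rd=0 = a
  [9:0] imm=68 = #68

#68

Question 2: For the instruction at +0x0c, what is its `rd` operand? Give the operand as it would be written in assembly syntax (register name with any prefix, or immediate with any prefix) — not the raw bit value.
[0c] 86 72 → 0x8672
  top 4b → 0x8 → andi [RI]
  [11:10] rd=1 = b
  [9:0] imm=626 = #626

b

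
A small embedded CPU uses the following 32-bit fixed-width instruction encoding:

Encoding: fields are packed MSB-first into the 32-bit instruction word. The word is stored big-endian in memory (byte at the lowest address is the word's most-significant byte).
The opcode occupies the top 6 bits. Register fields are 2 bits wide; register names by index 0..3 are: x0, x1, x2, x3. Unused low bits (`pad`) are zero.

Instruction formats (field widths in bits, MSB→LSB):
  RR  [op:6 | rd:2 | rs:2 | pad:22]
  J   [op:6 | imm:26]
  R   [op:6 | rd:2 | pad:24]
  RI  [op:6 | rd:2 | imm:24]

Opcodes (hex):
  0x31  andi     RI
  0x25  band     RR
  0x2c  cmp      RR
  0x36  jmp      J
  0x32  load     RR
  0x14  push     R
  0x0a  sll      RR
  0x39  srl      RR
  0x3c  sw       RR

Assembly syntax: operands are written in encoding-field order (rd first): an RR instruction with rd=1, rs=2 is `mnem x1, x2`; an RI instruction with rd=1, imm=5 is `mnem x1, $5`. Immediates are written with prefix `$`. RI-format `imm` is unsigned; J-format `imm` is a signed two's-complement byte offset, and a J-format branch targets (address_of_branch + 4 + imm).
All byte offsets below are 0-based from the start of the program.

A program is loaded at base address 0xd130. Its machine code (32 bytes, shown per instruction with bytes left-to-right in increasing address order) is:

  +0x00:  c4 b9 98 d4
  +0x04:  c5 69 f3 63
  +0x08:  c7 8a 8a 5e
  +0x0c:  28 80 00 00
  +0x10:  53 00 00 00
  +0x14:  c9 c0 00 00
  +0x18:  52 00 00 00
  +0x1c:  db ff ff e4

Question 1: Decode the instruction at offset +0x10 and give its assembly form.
push x3

off 0x10: read 53 00 00 00 as big → 0x53000000
  top 6b → 0x14 → push [R]
  rd@[25:24]=0x3 ⇒ x3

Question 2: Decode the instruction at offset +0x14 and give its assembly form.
off 0x14: read c9 c0 00 00 as big → 0xc9c00000
  opcode bits[31:26]=0x32: load/RR
  rd: (w>>24)&0x3=0x1 → x1
  rs: (w>>22)&0x3=0x3 → x3

load x1, x3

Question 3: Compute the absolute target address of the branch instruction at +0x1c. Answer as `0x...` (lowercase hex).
0xd134

+0x1c: db ff ff e4 ⇒ word 0xdbffffe4 (big)
  opcode bits[31:26]=0x36: jmp/J
  [25:0] imm=67108836 (s26→-28) = $-28
  target = base 0xd130 + off 0x1c + 4 + imm -28 = 0xd134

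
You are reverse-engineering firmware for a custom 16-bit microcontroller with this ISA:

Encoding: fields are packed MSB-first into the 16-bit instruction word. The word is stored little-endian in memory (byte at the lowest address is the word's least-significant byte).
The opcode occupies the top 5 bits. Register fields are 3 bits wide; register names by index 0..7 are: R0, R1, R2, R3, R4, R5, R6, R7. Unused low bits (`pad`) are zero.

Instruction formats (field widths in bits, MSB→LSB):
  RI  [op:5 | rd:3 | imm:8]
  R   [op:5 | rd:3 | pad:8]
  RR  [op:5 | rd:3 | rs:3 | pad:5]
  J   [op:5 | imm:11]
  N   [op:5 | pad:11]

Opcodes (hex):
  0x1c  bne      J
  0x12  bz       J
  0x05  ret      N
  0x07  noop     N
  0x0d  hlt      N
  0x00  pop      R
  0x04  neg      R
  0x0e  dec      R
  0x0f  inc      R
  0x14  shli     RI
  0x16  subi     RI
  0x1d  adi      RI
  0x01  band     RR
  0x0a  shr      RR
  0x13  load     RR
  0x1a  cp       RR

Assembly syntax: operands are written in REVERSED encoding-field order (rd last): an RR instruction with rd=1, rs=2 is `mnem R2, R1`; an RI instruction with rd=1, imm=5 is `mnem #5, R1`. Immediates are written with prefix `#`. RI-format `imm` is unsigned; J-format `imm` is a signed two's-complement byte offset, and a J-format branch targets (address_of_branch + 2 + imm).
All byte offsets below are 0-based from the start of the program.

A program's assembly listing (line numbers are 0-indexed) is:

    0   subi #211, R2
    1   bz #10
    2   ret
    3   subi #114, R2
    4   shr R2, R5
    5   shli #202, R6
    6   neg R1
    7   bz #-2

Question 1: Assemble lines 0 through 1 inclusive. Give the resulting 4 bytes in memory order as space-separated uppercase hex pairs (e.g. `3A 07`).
D3 B2 0A 90

0. subi fields op=0x16:5|rd=2:3|imm=211:8 → word b2d3h → d3 b2
1. bz fields op=0x12:5|imm=10:11 → word 900ah → 0a 90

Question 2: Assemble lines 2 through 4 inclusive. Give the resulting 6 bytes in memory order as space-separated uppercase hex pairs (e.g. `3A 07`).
00 28 72 B2 40 55

line 2 (ret): pack op=0x5:5|pad=0:11 = 0x2800; little→ 00 28
line 3 (subi): pack op=0x16:5|rd=2:3|imm=114:8 = 0xb272; little→ 72 b2
line 4 (shr): pack op=0xa:5|rd=5:3|rs=2:3|pad=0:5 = 0x5540; little→ 40 55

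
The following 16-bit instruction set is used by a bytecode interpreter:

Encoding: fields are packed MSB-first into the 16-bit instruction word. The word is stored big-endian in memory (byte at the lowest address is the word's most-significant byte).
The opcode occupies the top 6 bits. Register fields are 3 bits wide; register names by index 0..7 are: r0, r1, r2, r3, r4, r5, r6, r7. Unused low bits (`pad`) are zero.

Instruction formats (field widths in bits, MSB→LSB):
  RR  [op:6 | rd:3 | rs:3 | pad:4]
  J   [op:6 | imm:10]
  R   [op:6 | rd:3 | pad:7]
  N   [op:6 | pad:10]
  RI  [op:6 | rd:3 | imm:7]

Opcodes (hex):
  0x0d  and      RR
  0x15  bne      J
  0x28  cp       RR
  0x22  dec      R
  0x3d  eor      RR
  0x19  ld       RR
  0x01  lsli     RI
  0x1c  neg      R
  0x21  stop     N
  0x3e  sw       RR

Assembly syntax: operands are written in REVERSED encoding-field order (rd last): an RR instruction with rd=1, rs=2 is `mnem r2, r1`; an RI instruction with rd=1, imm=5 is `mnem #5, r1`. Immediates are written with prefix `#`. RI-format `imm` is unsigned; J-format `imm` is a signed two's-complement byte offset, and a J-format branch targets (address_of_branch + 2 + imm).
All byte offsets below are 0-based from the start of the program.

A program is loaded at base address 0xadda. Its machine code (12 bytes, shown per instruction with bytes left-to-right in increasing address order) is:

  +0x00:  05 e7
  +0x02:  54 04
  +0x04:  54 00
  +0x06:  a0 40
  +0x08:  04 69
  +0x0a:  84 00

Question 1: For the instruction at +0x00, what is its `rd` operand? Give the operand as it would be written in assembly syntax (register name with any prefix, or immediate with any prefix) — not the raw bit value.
[00] 05 e7 → 0x05e7
  opcode bits[15:10]=0x1: lsli/RI
  rd@[9:7]=0x3 ⇒ r3
  imm@[6:0]=0x67 ⇒ #103

r3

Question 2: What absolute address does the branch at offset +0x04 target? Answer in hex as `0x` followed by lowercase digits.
+0x04: 54 00 ⇒ word 0x5400 (big)
  top 6b → 0x15 → bne [J]
  [9:0] imm=0 = #0
  target = base 0xadda + off 0x04 + 2 + imm 0 = 0xade0

0xade0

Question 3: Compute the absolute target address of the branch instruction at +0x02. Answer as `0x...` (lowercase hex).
off 0x02: read 54 04 as big → 0x5404
  opcode bits[15:10]=0x15: bne/J
  imm: (w>>0)&0x3ff=0x4 → #4
  target = base 0xadda + off 0x02 + 2 + imm 4 = 0xade2

0xade2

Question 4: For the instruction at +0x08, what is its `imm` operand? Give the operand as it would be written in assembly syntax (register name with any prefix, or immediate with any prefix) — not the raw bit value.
#105

off 0x08: read 04 69 as big → 0x0469
  op=0x0469>>10=0x1 ⇒ lsli (RI)
  rd: (w>>7)&0x7=0x0 → r0
  imm: (w>>0)&0x7f=0x69 → #105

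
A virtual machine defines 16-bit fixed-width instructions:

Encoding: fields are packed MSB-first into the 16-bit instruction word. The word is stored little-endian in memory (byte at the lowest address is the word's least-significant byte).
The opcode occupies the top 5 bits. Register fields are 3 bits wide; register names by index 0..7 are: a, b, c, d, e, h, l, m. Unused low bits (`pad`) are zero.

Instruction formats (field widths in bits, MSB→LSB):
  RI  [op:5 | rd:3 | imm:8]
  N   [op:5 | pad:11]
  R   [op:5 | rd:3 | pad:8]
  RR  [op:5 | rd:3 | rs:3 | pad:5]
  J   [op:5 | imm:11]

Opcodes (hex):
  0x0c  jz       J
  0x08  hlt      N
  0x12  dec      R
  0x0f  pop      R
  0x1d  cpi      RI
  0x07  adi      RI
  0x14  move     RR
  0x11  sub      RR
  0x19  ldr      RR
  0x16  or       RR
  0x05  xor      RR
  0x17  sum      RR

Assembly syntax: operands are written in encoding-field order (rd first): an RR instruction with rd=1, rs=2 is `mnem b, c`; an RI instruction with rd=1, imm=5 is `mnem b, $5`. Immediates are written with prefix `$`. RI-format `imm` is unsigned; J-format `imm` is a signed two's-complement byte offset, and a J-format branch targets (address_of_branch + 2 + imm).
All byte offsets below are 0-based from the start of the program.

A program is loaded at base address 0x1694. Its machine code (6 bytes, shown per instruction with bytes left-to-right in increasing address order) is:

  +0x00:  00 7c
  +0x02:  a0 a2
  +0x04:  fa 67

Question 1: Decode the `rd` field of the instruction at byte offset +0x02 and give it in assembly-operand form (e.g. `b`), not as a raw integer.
c

[02] a0 a2 → 0xa2a0
  top 5b → 0x14 → move [RR]
  rd: (w>>8)&0x7=0x2 → c
  rs: (w>>5)&0x7=0x5 → h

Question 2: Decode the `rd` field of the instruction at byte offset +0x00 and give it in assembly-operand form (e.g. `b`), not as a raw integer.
e

[00] 00 7c → 0x7c00
  opcode bits[15:11]=0xf: pop/R
  [10:8] rd=4 = e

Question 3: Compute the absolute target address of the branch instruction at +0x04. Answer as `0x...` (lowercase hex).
@+04  little-endian(fa 67) = 0x67fa
  op=0x67fa>>11=0xc ⇒ jz (J)
  imm@[10:0]=0x7fa (s11→-6) ⇒ $-6
  target = base 0x1694 + off 0x04 + 2 + imm -6 = 0x1694

0x1694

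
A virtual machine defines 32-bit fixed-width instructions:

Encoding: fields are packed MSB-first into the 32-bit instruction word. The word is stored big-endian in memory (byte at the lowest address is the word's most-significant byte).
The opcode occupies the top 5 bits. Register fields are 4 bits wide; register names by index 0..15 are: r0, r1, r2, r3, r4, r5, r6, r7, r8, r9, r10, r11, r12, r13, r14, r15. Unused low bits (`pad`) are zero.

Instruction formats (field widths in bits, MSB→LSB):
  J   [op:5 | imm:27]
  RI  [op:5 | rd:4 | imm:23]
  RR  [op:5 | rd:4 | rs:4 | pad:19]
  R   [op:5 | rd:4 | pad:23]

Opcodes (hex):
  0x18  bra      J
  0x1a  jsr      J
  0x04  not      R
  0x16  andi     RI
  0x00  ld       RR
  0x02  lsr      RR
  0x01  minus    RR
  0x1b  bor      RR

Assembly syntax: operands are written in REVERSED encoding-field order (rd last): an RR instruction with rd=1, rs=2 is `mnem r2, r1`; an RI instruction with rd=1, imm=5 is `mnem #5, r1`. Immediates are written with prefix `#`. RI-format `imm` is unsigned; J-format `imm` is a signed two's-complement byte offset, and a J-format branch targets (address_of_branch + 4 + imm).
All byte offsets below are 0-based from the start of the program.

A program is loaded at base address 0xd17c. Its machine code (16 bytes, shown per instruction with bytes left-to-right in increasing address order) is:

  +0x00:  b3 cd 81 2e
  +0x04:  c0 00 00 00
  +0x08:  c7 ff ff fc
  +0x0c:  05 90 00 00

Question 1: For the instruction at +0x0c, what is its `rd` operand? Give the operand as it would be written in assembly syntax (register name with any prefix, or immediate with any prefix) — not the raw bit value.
@+0c  big-endian(05 90 00 00) = 0x05900000
  op=0x05900000>>27=0x0 ⇒ ld (RR)
  [26:23] rd=11 = r11
  [22:19] rs=2 = r2

r11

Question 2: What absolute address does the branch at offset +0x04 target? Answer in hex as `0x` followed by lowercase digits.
0xd184

[04] c0 00 00 00 → 0xc0000000
  opcode bits[31:27]=0x18: bra/J
  [26:0] imm=0 = #0
  target = base 0xd17c + off 0x04 + 4 + imm 0 = 0xd184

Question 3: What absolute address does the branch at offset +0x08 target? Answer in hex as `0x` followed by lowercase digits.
[08] c7 ff ff fc → 0xc7fffffc
  top 5b → 0x18 → bra [J]
  imm@[26:0]=0x7fffffc (s27→-4) ⇒ #-4
  target = base 0xd17c + off 0x08 + 4 + imm -4 = 0xd184

0xd184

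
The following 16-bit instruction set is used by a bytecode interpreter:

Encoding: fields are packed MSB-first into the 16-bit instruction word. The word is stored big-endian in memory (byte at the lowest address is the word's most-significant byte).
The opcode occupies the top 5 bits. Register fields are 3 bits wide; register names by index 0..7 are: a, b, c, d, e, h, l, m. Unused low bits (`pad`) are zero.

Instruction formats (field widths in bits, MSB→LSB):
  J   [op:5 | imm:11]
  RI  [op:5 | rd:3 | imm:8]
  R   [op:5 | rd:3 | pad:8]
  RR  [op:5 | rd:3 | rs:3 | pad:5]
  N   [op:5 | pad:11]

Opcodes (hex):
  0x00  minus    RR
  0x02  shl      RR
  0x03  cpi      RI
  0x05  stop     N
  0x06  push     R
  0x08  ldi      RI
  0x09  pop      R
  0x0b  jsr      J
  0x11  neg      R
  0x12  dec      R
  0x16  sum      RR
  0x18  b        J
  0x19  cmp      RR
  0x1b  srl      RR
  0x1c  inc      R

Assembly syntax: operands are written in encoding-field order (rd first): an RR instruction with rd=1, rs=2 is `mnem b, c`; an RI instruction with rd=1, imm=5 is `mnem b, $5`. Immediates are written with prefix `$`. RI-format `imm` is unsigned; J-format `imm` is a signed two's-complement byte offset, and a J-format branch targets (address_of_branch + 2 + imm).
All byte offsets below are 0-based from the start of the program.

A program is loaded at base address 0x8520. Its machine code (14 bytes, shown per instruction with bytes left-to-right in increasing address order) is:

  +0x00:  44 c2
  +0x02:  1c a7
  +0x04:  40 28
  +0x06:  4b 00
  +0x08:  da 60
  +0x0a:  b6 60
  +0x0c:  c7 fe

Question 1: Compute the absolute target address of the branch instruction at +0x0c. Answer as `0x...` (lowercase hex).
@+0c  big-endian(c7 fe) = 0xc7fe
  opcode bits[15:11]=0x18: b/J
  imm: (w>>0)&0x7ff=0x7fe (s11→-2) → $-2
  target = base 0x8520 + off 0x0c + 2 + imm -2 = 0x852c

0x852c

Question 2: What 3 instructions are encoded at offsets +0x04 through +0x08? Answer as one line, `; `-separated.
off 0x04: read 40 28 as big → 0x4028
  top 5b → 0x8 → ldi [RI]
  rd@[10:8]=0x0 ⇒ a
  imm@[7:0]=0x28 ⇒ $40
off 0x06: read 4b 00 as big → 0x4b00
  top 5b → 0x9 → pop [R]
  rd@[10:8]=0x3 ⇒ d
off 0x08: read da 60 as big → 0xda60
  top 5b → 0x1b → srl [RR]
  rd@[10:8]=0x2 ⇒ c
  rs@[7:5]=0x3 ⇒ d

ldi a, $40; pop d; srl c, d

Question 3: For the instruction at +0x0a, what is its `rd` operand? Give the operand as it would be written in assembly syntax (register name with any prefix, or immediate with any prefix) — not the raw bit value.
+0x0a: b6 60 ⇒ word 0xb660 (big)
  top 5b → 0x16 → sum [RR]
  rd: (w>>8)&0x7=0x6 → l
  rs: (w>>5)&0x7=0x3 → d

l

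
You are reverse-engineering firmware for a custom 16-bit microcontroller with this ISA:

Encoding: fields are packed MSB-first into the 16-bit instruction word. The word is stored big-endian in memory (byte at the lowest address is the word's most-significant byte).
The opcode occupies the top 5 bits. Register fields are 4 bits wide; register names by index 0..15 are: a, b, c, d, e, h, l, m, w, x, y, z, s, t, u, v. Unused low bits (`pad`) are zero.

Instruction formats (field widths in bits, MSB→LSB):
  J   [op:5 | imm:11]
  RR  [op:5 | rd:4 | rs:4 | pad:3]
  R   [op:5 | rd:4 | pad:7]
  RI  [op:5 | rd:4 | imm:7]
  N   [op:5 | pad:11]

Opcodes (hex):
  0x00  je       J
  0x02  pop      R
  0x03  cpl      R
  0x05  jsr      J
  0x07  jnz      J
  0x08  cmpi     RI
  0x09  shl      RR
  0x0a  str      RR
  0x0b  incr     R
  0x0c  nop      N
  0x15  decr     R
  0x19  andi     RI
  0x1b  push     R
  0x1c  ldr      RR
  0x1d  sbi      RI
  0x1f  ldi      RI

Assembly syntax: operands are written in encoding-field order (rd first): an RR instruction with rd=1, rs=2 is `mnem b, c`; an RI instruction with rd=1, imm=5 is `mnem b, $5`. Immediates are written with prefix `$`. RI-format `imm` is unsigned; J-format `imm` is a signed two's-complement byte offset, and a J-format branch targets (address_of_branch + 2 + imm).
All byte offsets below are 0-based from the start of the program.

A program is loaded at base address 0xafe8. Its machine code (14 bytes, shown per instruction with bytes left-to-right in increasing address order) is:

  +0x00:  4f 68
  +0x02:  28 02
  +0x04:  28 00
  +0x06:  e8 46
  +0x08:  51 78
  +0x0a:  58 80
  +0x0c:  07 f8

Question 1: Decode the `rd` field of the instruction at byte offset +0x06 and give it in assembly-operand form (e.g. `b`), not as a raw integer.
a

[06] e8 46 → 0xe846
  op=0xe846>>11=0x1d ⇒ sbi (RI)
  [10:7] rd=0 = a
  [6:0] imm=70 = $70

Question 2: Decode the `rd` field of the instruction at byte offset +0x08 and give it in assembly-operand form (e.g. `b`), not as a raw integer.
c

[08] 51 78 → 0x5178
  top 5b → 0xa → str [RR]
  rd: (w>>7)&0xf=0x2 → c
  rs: (w>>3)&0xf=0xf → v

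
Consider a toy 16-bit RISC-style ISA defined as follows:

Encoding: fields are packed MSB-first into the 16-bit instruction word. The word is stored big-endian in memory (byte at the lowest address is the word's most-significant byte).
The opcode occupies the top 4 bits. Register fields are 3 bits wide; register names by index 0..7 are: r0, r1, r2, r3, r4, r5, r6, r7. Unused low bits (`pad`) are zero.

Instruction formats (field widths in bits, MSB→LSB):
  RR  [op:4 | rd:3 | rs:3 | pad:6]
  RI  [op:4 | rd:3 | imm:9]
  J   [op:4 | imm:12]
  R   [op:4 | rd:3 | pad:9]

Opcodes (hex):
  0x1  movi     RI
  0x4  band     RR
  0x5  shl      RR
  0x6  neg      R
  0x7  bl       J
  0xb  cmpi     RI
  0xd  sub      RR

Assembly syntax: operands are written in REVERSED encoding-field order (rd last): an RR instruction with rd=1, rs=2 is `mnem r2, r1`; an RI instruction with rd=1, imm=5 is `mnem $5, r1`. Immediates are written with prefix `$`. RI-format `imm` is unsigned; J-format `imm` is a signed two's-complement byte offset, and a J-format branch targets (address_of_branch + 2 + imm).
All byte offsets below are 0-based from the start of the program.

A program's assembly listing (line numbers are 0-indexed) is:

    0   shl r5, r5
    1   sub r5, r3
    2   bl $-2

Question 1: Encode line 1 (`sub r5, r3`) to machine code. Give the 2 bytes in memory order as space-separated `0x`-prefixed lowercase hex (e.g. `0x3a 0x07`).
line 1 (sub): pack op=0xd:4|rd=3:3|rs=5:3|pad=0:6 = 0xd740; big→ d7 40

0xd7 0x40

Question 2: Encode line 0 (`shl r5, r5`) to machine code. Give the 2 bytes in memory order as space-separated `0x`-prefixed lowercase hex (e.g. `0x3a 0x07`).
line 0 (shl): pack op=0x5:4|rd=5:3|rs=5:3|pad=0:6 = 0x5b40; big→ 5b 40

0x5b 0x40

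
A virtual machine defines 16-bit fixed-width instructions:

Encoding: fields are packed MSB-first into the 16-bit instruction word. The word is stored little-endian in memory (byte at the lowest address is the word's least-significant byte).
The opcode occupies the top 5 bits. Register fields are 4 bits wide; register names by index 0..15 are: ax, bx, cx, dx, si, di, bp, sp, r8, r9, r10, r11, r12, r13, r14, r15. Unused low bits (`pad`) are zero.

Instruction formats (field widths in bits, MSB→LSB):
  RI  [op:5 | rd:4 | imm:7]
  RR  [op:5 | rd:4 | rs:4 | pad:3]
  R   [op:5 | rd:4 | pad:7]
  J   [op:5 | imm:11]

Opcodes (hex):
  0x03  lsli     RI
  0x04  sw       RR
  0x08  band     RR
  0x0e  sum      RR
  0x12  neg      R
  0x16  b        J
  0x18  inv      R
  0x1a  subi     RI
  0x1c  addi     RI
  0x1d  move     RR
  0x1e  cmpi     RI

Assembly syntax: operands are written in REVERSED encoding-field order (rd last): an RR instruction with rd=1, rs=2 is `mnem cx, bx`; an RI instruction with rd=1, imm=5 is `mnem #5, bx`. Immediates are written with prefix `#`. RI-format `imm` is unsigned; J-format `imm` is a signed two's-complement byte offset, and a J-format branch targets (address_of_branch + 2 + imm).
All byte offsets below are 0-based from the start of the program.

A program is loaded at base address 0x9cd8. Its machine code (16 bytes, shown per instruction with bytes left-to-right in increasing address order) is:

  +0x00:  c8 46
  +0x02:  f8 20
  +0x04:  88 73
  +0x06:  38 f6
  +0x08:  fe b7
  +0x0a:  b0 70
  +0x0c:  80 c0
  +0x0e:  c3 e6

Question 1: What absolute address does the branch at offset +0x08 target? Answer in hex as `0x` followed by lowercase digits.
off 0x08: read fe b7 as little → 0xb7fe
  op=0xb7fe>>11=0x16 ⇒ b (J)
  [10:0] imm=2046 (s11→-2) = #-2
  target = base 0x9cd8 + off 0x08 + 2 + imm -2 = 0x9ce0

0x9ce0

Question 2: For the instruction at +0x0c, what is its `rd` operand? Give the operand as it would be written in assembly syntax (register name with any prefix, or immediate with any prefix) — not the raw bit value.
[0c] 80 c0 → 0xc080
  op=0xc080>>11=0x18 ⇒ inv (R)
  [10:7] rd=1 = bx

bx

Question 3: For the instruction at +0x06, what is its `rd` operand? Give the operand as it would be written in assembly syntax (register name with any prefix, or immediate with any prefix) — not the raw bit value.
[06] 38 f6 → 0xf638
  opcode bits[15:11]=0x1e: cmpi/RI
  [10:7] rd=12 = r12
  [6:0] imm=56 = #56

r12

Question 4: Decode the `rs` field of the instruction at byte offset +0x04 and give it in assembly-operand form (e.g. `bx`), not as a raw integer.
bx

[04] 88 73 → 0x7388
  opcode bits[15:11]=0xe: sum/RR
  rd@[10:7]=0x7 ⇒ sp
  rs@[6:3]=0x1 ⇒ bx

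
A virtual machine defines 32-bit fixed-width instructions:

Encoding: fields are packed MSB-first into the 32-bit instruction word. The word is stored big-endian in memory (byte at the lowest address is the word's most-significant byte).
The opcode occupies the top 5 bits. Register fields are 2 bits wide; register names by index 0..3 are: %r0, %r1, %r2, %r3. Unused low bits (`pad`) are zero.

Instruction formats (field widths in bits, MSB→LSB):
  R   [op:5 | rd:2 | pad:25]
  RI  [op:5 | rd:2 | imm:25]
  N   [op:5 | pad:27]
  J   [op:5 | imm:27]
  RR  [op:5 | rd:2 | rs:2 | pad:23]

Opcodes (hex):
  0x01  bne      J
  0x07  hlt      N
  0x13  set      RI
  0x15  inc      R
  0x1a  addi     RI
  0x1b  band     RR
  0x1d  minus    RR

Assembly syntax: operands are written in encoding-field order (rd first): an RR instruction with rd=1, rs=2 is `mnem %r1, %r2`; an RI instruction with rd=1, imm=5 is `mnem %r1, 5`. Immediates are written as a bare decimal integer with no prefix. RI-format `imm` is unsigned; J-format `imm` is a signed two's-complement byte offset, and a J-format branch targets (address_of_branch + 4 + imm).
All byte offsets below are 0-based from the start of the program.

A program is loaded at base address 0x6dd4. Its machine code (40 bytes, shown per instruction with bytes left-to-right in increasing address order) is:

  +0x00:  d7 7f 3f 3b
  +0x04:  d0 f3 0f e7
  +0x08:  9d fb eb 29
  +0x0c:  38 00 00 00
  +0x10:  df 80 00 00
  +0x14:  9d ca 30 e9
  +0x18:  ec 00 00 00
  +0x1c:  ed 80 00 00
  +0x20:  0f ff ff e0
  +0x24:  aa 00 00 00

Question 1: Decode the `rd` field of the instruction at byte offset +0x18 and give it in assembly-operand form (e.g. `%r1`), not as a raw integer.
off 0x18: read ec 00 00 00 as big → 0xec000000
  opcode bits[31:27]=0x1d: minus/RR
  [26:25] rd=2 = %r2
  [24:23] rs=0 = %r0

%r2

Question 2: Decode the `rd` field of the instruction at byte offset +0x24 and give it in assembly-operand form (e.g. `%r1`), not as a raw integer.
%r1

@+24  big-endian(aa 00 00 00) = 0xaa000000
  opcode bits[31:27]=0x15: inc/R
  [26:25] rd=1 = %r1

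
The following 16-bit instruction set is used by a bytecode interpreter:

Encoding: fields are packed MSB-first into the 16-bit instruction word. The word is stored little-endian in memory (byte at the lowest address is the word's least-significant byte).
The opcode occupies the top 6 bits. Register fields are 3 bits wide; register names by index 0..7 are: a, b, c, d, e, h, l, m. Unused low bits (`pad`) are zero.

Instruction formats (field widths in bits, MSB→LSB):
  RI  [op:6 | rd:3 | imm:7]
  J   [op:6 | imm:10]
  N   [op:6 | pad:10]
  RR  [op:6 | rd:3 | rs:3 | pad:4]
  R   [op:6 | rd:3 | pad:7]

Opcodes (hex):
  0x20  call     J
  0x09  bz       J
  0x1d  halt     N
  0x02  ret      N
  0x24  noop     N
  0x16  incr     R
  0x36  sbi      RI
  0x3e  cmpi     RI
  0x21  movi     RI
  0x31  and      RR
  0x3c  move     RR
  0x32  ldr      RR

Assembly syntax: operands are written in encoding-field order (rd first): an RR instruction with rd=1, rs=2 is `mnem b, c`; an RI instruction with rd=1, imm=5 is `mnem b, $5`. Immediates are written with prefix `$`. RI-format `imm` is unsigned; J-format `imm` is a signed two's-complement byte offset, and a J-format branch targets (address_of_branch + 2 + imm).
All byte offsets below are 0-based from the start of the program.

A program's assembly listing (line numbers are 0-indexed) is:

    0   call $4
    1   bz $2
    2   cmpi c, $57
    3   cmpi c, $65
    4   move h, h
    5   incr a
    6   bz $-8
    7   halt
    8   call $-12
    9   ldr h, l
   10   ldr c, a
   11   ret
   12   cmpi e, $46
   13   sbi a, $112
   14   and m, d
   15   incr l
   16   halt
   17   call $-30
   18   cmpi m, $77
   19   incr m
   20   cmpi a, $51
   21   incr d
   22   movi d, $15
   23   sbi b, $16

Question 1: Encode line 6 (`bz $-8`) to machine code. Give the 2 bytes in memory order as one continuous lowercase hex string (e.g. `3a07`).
f827

6. bz fields op=0x9:6|imm=-8:10 → word 27f8h → f8 27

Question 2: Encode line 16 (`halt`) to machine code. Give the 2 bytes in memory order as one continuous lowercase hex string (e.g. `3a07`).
line 16 (halt): pack op=0x1d:6|pad=0:10 = 0x7400; little→ 00 74

0074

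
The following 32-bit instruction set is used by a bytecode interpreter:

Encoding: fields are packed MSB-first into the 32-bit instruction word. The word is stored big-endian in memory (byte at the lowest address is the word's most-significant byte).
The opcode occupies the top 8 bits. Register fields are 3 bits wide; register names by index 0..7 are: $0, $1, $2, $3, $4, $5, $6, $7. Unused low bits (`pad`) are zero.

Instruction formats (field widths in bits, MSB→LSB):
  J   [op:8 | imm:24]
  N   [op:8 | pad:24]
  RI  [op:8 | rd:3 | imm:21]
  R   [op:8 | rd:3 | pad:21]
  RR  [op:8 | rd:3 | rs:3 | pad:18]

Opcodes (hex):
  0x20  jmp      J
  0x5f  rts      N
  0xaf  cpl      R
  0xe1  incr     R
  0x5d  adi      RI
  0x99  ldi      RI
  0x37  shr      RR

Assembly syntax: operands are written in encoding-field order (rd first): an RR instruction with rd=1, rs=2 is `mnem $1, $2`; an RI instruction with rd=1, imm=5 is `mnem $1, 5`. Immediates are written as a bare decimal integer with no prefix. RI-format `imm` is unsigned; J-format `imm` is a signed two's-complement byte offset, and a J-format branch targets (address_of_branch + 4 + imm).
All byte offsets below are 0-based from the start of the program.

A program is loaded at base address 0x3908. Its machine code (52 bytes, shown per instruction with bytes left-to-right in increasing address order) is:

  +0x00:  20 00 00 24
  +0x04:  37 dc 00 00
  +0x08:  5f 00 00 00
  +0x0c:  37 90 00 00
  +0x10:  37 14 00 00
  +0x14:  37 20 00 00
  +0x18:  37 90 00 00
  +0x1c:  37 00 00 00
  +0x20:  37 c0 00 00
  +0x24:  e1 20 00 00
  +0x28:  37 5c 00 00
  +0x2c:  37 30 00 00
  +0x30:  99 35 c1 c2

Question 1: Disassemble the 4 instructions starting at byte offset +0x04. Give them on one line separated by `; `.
+0x04: 37 dc 00 00 ⇒ word 0x37dc0000 (big)
  opcode bits[31:24]=0x37: shr/RR
  [23:21] rd=6 = $6
  [20:18] rs=7 = $7
+0x08: 5f 00 00 00 ⇒ word 0x5f000000 (big)
  opcode bits[31:24]=0x5f: rts/N
+0x0c: 37 90 00 00 ⇒ word 0x37900000 (big)
  opcode bits[31:24]=0x37: shr/RR
  [23:21] rd=4 = $4
  [20:18] rs=4 = $4
+0x10: 37 14 00 00 ⇒ word 0x37140000 (big)
  opcode bits[31:24]=0x37: shr/RR
  [23:21] rd=0 = $0
  [20:18] rs=5 = $5

shr $6, $7; rts; shr $4, $4; shr $0, $5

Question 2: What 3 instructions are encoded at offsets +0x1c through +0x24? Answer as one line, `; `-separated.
shr $0, $0; shr $6, $0; incr $1

off 0x1c: read 37 00 00 00 as big → 0x37000000
  opcode bits[31:24]=0x37: shr/RR
  rd@[23:21]=0x0 ⇒ $0
  rs@[20:18]=0x0 ⇒ $0
off 0x20: read 37 c0 00 00 as big → 0x37c00000
  opcode bits[31:24]=0x37: shr/RR
  rd@[23:21]=0x6 ⇒ $6
  rs@[20:18]=0x0 ⇒ $0
off 0x24: read e1 20 00 00 as big → 0xe1200000
  opcode bits[31:24]=0xe1: incr/R
  rd@[23:21]=0x1 ⇒ $1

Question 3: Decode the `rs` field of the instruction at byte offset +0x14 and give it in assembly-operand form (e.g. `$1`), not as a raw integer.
@+14  big-endian(37 20 00 00) = 0x37200000
  top 8b → 0x37 → shr [RR]
  rd: (w>>21)&0x7=0x1 → $1
  rs: (w>>18)&0x7=0x0 → $0

$0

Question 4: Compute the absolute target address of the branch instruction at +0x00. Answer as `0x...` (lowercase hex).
off 0x00: read 20 00 00 24 as big → 0x20000024
  opcode bits[31:24]=0x20: jmp/J
  imm@[23:0]=0x24 ⇒ 36
  target = base 0x3908 + off 0x00 + 4 + imm 36 = 0x3930

0x3930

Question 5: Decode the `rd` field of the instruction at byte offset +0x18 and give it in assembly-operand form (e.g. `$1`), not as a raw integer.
$4

@+18  big-endian(37 90 00 00) = 0x37900000
  opcode bits[31:24]=0x37: shr/RR
  [23:21] rd=4 = $4
  [20:18] rs=4 = $4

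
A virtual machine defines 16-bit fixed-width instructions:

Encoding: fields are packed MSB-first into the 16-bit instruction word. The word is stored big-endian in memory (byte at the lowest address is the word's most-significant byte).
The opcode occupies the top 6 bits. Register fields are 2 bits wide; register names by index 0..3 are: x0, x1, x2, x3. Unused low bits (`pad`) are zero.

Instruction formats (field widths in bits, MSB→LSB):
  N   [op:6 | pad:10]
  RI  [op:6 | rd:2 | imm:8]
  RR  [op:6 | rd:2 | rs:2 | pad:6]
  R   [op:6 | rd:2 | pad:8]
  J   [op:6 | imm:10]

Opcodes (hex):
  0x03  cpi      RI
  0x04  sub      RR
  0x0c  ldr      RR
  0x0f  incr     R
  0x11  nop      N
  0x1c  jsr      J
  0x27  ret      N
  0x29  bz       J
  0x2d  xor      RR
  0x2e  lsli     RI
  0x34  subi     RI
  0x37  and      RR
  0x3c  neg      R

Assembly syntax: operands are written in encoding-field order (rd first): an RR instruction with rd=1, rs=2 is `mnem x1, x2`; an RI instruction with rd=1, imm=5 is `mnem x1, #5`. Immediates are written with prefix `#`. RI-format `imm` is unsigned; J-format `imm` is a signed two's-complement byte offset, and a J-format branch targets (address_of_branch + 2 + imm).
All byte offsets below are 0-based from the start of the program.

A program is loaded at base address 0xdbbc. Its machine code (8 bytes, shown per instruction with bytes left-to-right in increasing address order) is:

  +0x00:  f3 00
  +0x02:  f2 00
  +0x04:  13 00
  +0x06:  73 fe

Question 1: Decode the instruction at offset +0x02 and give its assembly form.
neg x2

off 0x02: read f2 00 as big → 0xf200
  op=0xf200>>10=0x3c ⇒ neg (R)
  rd: (w>>8)&0x3=0x2 → x2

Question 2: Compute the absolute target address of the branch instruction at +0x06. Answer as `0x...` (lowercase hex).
+0x06: 73 fe ⇒ word 0x73fe (big)
  opcode bits[15:10]=0x1c: jsr/J
  imm: (w>>0)&0x3ff=0x3fe (s10→-2) → #-2
  target = base 0xdbbc + off 0x06 + 2 + imm -2 = 0xdbc2

0xdbc2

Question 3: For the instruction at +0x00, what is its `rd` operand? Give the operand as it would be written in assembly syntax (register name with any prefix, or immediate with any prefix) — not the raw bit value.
x3

+0x00: f3 00 ⇒ word 0xf300 (big)
  opcode bits[15:10]=0x3c: neg/R
  rd@[9:8]=0x3 ⇒ x3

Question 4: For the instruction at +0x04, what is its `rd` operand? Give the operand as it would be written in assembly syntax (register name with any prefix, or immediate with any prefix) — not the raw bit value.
x3

[04] 13 00 → 0x1300
  op=0x1300>>10=0x4 ⇒ sub (RR)
  rd@[9:8]=0x3 ⇒ x3
  rs@[7:6]=0x0 ⇒ x0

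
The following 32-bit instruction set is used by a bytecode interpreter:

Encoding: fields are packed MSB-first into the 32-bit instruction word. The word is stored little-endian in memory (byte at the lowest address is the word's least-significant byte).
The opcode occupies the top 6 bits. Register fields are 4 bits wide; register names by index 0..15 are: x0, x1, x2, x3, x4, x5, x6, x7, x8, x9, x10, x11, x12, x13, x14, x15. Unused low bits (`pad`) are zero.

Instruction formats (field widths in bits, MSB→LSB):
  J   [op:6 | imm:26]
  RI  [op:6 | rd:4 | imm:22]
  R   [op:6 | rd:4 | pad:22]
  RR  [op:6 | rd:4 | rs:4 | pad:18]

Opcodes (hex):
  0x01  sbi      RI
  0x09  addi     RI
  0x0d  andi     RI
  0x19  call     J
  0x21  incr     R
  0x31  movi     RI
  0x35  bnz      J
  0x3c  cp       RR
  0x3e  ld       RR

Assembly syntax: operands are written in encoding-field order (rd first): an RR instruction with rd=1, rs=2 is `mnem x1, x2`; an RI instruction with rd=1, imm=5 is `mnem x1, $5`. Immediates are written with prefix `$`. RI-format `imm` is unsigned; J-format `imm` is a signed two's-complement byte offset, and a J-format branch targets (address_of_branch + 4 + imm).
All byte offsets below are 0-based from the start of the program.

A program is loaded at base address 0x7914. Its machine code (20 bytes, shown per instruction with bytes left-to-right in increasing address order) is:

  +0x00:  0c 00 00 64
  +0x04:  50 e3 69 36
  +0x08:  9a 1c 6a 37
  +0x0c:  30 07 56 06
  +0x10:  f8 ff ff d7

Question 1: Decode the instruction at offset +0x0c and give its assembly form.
off 0x0c: read 30 07 56 06 as little → 0x06560730
  opcode bits[31:26]=0x1: sbi/RI
  rd@[25:22]=0x9 ⇒ x9
  imm@[21:0]=0x160730 ⇒ $1443632

sbi x9, $1443632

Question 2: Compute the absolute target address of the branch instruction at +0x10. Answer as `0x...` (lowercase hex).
0x7920

off 0x10: read f8 ff ff d7 as little → 0xd7fffff8
  opcode bits[31:26]=0x35: bnz/J
  imm@[25:0]=0x3fffff8 (s26→-8) ⇒ $-8
  target = base 0x7914 + off 0x10 + 4 + imm -8 = 0x7920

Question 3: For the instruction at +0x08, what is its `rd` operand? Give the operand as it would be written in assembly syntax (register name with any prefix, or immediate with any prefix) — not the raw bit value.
x13

+0x08: 9a 1c 6a 37 ⇒ word 0x376a1c9a (little)
  top 6b → 0xd → andi [RI]
  rd: (w>>22)&0xf=0xd → x13
  imm: (w>>0)&0x3fffff=0x2a1c9a → $2759834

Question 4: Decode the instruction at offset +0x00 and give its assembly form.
call $12

@+00  little-endian(0c 00 00 64) = 0x6400000c
  top 6b → 0x19 → call [J]
  imm@[25:0]=0xc ⇒ $12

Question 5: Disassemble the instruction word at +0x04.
andi x9, $2745168

@+04  little-endian(50 e3 69 36) = 0x3669e350
  opcode bits[31:26]=0xd: andi/RI
  rd: (w>>22)&0xf=0x9 → x9
  imm: (w>>0)&0x3fffff=0x29e350 → $2745168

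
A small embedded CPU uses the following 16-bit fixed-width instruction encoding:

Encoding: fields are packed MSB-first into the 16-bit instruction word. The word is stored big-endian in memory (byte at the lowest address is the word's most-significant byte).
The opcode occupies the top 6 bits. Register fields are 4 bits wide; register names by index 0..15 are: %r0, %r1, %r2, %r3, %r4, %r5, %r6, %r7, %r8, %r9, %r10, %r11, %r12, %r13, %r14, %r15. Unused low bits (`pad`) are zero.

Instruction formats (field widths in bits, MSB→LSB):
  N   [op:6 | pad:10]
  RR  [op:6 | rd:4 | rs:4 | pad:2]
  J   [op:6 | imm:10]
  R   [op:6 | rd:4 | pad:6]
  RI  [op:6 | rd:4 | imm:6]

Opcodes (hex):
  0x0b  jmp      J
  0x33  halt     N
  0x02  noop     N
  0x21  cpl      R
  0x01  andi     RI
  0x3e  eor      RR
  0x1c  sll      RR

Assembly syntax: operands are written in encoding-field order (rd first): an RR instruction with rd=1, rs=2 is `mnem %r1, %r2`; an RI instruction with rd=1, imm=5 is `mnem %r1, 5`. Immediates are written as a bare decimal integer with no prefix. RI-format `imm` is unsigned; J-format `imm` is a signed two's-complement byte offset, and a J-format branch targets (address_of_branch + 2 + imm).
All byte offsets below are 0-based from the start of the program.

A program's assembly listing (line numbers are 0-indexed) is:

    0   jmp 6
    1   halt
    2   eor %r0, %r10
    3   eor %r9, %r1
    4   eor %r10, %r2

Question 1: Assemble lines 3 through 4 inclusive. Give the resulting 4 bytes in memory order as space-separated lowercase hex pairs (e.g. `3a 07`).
3. eor fields op=0x3e:6|rd=9:4|rs=1:4|pad=0:2 → word fa44h → fa 44
4. eor fields op=0x3e:6|rd=10:4|rs=2:4|pad=0:2 → word fa88h → fa 88

fa 44 fa 88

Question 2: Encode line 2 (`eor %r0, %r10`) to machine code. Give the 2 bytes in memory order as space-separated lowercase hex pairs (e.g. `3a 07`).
f8 28

line 2 (eor): pack op=0x3e:6|rd=0:4|rs=10:4|pad=0:2 = 0xf828; big→ f8 28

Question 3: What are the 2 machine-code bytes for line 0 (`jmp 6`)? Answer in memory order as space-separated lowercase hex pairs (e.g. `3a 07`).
2c 06

line 0 (jmp): pack op=0xb:6|imm=6:10 = 0x2c06; big→ 2c 06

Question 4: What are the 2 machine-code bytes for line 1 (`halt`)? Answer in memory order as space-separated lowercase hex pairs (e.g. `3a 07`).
L1: halt op=0x33:6|pad=0:10 ⇒ 0xcc00 ⇒ big cc 00

cc 00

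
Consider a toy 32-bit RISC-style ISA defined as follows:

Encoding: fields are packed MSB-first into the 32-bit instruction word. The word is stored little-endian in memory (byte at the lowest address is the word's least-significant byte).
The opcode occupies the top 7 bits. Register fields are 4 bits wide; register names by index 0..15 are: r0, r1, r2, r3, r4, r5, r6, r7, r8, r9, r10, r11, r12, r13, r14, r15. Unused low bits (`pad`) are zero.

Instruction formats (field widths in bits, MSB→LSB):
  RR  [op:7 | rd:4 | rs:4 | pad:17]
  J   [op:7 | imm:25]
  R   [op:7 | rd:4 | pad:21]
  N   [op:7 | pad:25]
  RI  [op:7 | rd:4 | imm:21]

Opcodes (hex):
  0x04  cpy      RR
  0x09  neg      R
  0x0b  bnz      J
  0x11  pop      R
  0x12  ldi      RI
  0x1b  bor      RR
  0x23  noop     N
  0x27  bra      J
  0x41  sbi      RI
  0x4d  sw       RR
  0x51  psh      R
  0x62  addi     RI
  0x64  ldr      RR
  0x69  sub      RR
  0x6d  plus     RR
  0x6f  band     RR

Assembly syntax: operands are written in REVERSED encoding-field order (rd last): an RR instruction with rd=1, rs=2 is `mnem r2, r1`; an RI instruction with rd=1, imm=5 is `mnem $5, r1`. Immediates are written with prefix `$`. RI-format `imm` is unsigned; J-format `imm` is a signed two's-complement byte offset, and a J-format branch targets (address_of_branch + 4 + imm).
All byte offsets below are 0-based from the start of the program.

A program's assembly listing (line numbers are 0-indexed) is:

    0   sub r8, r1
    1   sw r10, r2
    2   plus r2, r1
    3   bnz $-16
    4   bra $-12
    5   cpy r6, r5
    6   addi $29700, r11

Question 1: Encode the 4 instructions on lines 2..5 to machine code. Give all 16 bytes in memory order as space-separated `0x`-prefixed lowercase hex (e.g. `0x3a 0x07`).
L2: plus op=0x6d:7|rd=1:4|rs=2:4|pad=0:17 ⇒ 0xda240000 ⇒ little 00 00 24 da
L3: bnz op=0xb:7|imm=-16:25 ⇒ 0x17fffff0 ⇒ little f0 ff ff 17
L4: bra op=0x27:7|imm=-12:25 ⇒ 0x4ffffff4 ⇒ little f4 ff ff 4f
L5: cpy op=0x4:7|rd=5:4|rs=6:4|pad=0:17 ⇒ 0x08ac0000 ⇒ little 00 00 ac 08

0x00 0x00 0x24 0xda 0xf0 0xff 0xff 0x17 0xf4 0xff 0xff 0x4f 0x00 0x00 0xac 0x08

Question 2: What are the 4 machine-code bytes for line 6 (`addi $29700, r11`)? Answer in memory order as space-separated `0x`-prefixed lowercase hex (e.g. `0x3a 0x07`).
L6: addi op=0x62:7|rd=11:4|imm=29700:21 ⇒ 0xc5607404 ⇒ little 04 74 60 c5

0x04 0x74 0x60 0xc5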